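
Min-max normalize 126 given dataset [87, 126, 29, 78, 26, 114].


min=26, max=126
(126-26)/(126-26) = 100/100 = 1.0

1.0


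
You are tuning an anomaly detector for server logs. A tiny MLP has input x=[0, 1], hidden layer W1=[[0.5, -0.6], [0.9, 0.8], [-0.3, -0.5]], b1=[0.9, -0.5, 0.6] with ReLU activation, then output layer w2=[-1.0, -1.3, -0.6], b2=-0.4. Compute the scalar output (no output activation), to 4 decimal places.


z1[0] = (0.5)·(0) + (-0.6)·(1) + 0.9 = 0.3
z1[1] = (0.9)·(0) + (0.8)·(1) - 0.5 = 0.3
z1[2] = (-0.3)·(0) + (-0.5)·(1) + 0.6 = 0.1
h = ReLU(z1) = [0.3, 0.3, 0.1]
output = (-1.0)·(0.3) + (-1.3)·(0.3) + (-0.6)·(0.1) - 0.4 = -1.15

-1.15


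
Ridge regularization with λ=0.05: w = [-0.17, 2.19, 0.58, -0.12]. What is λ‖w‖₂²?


‖w‖₂² = (-0.17)² + (2.19)² + (0.58)² + (-0.12)²
     = 0.0289 + 4.7961 + 0.3364 + 0.0144
     = 5.1758
λ·‖w‖₂² = 0.05·5.1758 = 0.25879

0.25879


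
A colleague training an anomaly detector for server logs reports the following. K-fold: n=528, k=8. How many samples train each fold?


Fold size = 528/8 = 66
Training per fold = 528 - 66 = 462

462


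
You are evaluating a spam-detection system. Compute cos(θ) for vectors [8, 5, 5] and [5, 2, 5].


A·B = 8·5 + 5·2 + 5·5 = 75
‖A‖ = √114 = 10.6771, ‖B‖ = √54 = 7.3485
cos = 75/(√114·√54) = 75/√6156 = 0.9559

0.9559


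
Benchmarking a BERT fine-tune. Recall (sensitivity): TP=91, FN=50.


Recall = TP/(TP+FN)
= 91/(91+50)
= 91/141 = 64.54%

64.54%


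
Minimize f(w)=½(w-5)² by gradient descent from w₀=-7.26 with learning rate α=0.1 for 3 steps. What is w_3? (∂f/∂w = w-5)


step 1: grad = -7.26-5 = -12.26; w = -7.26 - 0.1·(-12.26) = -6.034
step 2: grad = -6.034-5 = -11.034; w = -6.034 - 0.1·(-11.034) = -4.9306
step 3: grad = -4.9306-5 = -9.9306; w = -4.9306 - 0.1·(-9.9306) = -3.93754

-3.93754


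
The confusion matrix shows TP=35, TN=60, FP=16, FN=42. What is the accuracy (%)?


Accuracy = (TP+TN)/(TP+TN+FP+FN)
= (35+60)/(153)
= 95/153 = 62.09%

62.09%


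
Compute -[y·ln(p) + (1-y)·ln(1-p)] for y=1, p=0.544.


BCE = -[y·ln(p) + (1-y)·ln(1-p)]
= -1·ln(0.544) - 0
= -ln(0.544) = 0.6088

0.6088


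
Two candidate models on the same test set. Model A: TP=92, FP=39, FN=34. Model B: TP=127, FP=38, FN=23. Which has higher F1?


Model A: P=92/131=0.7023, R=92/126=0.7302, F1=2PR/(P+R)=2TP/(2TP+FP+FN)=184/257=0.716
Model B: P=127/165=0.7697, R=127/150=0.8467, F1=2PR/(P+R)=2TP/(2TP+FP+FN)=254/315=0.8063
0.716 < 0.8063 → Model B

Model B


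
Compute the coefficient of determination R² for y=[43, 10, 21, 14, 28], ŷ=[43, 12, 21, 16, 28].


ȳ = 23.2
SS_res = Σ(y-ŷ)² = 8
SS_tot = Σ(y-ȳ)² = 678.8
R² = 1 - SS_res/SS_tot = 1 - 0.0118 = 0.9882

0.9882


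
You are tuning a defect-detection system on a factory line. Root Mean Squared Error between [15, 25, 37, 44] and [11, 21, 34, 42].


MSE = 45/4 = 11.25
RMSE = √(45/4) = 3.3541

3.3541


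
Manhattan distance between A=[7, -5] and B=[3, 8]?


d = |7-3| + |-5-8|
  = 4 + 13
  = 17

17


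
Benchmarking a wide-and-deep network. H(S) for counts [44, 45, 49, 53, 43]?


Probabilities: [44/234, 45/234, 49/234, 53/234, 43/234] ≈ [0.188, 0.1923, 0.2094, 0.2265, 0.1838]
H = -((44/234)·log₂(44/234) + (45/234)·log₂(45/234) + (49/234)·log₂(49/234) + (53/234)·log₂(53/234) + (43/234)·log₂(43/234))
  = 2.3175 bits

2.3175 bits


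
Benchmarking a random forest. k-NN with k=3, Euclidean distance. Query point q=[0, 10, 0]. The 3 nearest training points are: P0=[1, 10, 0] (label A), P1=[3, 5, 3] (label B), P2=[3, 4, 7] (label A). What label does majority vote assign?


d(q,P0) = 1.0  (label A)
d(q,P1) = 6.5574  (label B)
d(q,P2) = 9.6954  (label A)
Votes: A=2, B=1
Majority → A

A


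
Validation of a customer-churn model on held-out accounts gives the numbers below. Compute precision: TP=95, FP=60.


Precision = TP/(TP+FP)
= 95/(95+60)
= 95/155 = 61.29%

61.29%


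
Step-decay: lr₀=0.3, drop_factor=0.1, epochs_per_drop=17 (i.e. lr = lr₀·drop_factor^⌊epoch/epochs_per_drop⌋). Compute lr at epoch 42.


n_drops = ⌊42/17⌋ = 2
lr = 0.3·0.1^2 = 0.3·0.01 = 0.003

0.003


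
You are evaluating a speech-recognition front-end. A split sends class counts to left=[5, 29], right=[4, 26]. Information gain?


Parent = [9, 55], H_parent = 0.5859
H_left = 0.6024 (n=34), H_right = 0.5665 (n=30)
H_children = (34/64)·0.6024 + (30/64)·0.5665 = 0.5856
IG = 0.5859 - 0.5856 = 0.0003

0.0003


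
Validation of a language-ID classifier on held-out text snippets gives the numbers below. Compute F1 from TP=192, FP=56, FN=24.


Precision = 192/248 = 0.7742
Recall = 192/216 = 0.8889
F1 = 2·P·R/(P+R) = 2·TP/(2·TP+FP+FN) = 384/(384+56+24) = 384/464 = 0.8276

0.8276


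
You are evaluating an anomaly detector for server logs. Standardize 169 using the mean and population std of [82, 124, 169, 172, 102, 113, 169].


μ = 133, σ = 34.1342
z = (169 - 133)/34.1342 = 1.0547

1.0547


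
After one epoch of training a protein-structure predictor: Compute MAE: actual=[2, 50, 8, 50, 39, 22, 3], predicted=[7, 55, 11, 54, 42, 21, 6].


Absolute errors: |2-7|=5, |50-55|=5, |8-11|=3, |50-54|=4, |39-42|=3, |22-21|=1, |3-6|=3
Sum = 24
MAE = 24/7 = 24/7

24/7


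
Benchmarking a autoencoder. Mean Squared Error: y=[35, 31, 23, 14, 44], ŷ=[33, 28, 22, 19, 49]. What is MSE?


Squared errors: (35-33)²=4, (31-28)²=9, (23-22)²=1, (14-19)²=25, (44-49)²=25
Sum = 64
MSE = 64/5 = 64/5

64/5


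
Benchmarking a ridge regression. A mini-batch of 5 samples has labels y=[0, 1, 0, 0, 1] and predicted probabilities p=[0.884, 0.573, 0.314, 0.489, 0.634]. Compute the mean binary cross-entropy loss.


L[0] = -ln(1-0.884) = -ln(0.116) = 2.1542
L[1] = -ln(0.573) = 0.5569
L[2] = -ln(1-0.314) = -ln(0.686) = 0.3769
L[3] = -ln(1-0.489) = -ln(0.511) = 0.6714
L[4] = -ln(0.634) = 0.4557
mean = (2.1542 + 0.5569 + 0.3769 + 0.6714 + 0.4557)/5 = 0.843

0.843


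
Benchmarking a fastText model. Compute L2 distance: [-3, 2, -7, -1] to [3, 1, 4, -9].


d = √((-3-3)² + (2-1)² + (-7-4)² + (-1+ 9)²)
  = √(36 + 1 + 121 + 64)
  = √222 = 14.8997

14.8997


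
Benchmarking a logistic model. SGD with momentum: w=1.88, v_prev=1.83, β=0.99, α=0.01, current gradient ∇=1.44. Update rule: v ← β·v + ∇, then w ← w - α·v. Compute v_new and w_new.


v_new = 0.99·1.83 + 1.44 = 1.8117 + 1.44 = 3.2517
w_new = 1.88 - 0.01·3.2517 = 1.88 - 0.032517 = 1.847483

v_new=3.2517, w_new=1.847483


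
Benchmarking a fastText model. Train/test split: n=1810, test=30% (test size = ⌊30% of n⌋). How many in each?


Test = ⌊1810·30/100⌋ = 543
Train = 1810 - 543 = 1267

Train: 1267, Test: 543


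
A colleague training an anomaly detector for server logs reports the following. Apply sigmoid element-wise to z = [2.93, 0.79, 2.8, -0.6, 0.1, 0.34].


σ(2.93) = 1/(1+e^-2.93) = 0.9493
σ(0.79) = 1/(1+e^-0.79) = 0.6878
σ(2.8) = 1/(1+e^-2.8) = 0.9427
σ(-0.6) = 1/(1+e^0.6) = 0.3543
σ(0.1) = 1/(1+e^-0.1) = 0.525
σ(0.34) = 1/(1+e^-0.34) = 0.5842
result = [0.9493, 0.6878, 0.9427, 0.3543, 0.525, 0.5842]

[0.9493, 0.6878, 0.9427, 0.3543, 0.525, 0.5842]


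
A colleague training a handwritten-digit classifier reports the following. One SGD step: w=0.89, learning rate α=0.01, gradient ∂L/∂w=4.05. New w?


w_new = w - α·∇
= 0.89 - 0.01·4.05
= 0.89 - 0.0405
= 0.8495

0.8495


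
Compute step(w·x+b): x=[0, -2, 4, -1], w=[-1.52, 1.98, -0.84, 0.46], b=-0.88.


z = (0)·(-1.52) + (-2)·(1.98) + (4)·(-0.84) + (-1)·(0.46) - 0.88
  = -8.66
step(z) = 0 (z<0)

0


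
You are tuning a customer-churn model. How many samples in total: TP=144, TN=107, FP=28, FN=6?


Total = TP + TN + FP + FN
= 144 + 107 + 28 + 6
= 285
(Predicted positive: 172, predicted negative: 113)

285


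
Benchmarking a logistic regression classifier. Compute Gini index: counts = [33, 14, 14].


Probabilities: [33/61, 14/61, 14/61] ≈ [0.541, 0.2295, 0.2295]
Σpᵢ² = (1089 + 196 + 196)/61² = 1481/3721
Gini = 1 - Σpᵢ² = 1 - 1481/3721 = 0.602

0.602


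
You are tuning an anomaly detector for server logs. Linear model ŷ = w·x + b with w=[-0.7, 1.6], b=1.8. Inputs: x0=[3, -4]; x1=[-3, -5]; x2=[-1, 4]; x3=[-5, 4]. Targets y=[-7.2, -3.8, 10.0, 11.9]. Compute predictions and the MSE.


ŷ0 = (-0.7)·(3) + (1.6)·(-4) + 1.8 = -6.7
ŷ1 = (-0.7)·(-3) + (1.6)·(-5) + 1.8 = -4.1
ŷ2 = (-0.7)·(-1) + (1.6)·(4) + 1.8 = 8.9
ŷ3 = (-0.7)·(-5) + (1.6)·(4) + 1.8 = 11.7
errors² = [0.25, 0.09, 1.21, 0.04]
MSE = 1.5900/4 = 0.3975

0.3975


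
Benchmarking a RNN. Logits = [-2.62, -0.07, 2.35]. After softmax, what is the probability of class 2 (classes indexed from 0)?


Exponentials: e^-2.62=0.0728, e^-0.07=0.9324, e^2.35=10.4856
Sum = 11.4908
Softmax = [0.0063, 0.0811, 0.9125]
p[2] = 10.4856/11.4908 = 0.9125

0.9125


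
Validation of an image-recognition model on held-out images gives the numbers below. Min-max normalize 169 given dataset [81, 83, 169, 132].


min=81, max=169
(169-81)/(169-81) = 88/88 = 1.0

1.0


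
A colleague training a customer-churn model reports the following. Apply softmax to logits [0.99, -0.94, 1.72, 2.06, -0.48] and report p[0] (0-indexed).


Exponentials: e^0.99=2.6912, e^-0.94=0.3906, e^1.72=5.5845, e^2.06=7.846, e^-0.48=0.6188
Sum = 17.1311
Softmax = [0.1571, 0.0228, 0.326, 0.458, 0.0361]
p[0] = 2.6912/17.1311 = 0.1571

0.1571


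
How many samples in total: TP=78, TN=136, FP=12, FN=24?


Total = TP + TN + FP + FN
= 78 + 136 + 12 + 24
= 250
(Predicted positive: 90, predicted negative: 160)

250


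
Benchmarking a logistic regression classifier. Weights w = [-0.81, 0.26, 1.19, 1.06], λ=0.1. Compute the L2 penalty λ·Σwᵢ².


‖w‖₂² = (-0.81)² + (0.26)² + (1.19)² + (1.06)²
     = 0.6561 + 0.0676 + 1.4161 + 1.1236
     = 3.2634
λ·‖w‖₂² = 0.1·3.2634 = 0.32634

0.32634


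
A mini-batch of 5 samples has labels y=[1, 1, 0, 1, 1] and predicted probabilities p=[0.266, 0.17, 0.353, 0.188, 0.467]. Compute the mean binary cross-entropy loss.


L[0] = -ln(0.266) = 1.3243
L[1] = -ln(0.17) = 1.772
L[2] = -ln(1-0.353) = -ln(0.647) = 0.4354
L[3] = -ln(0.188) = 1.6713
L[4] = -ln(0.467) = 0.7614
mean = (1.3243 + 1.772 + 0.4354 + 1.6713 + 0.7614)/5 = 1.1929

1.1929


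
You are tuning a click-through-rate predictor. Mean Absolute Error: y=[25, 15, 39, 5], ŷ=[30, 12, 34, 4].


Absolute errors: |25-30|=5, |15-12|=3, |39-34|=5, |5-4|=1
Sum = 14
MAE = 14/4 = 7/2

7/2


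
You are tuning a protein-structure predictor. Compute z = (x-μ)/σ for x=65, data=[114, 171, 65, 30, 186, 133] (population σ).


μ = 116.5, σ = 55.0961
z = (65 - 116.5)/55.0961 = -0.9347

-0.9347


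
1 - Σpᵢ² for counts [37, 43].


Probabilities: [37/80, 43/80] ≈ [0.4625, 0.5375]
Σpᵢ² = (1369 + 1849)/80² = 3218/6400
Gini = 1 - Σpᵢ² = 1 - 3218/6400 = 0.4972

0.4972


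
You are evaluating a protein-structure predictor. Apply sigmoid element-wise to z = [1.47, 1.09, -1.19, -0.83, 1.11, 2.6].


σ(1.47) = 1/(1+e^-1.47) = 0.8131
σ(1.09) = 1/(1+e^-1.09) = 0.7484
σ(-1.19) = 1/(1+e^1.19) = 0.2333
σ(-0.83) = 1/(1+e^0.83) = 0.3036
σ(1.11) = 1/(1+e^-1.11) = 0.7521
σ(2.6) = 1/(1+e^-2.6) = 0.9309
result = [0.8131, 0.7484, 0.2333, 0.3036, 0.7521, 0.9309]

[0.8131, 0.7484, 0.2333, 0.3036, 0.7521, 0.9309]


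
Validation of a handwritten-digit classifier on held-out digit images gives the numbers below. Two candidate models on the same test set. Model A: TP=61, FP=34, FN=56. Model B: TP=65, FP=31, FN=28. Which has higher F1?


Model A: P=61/95=0.6421, R=61/117=0.5214, F1=2PR/(P+R)=2TP/(2TP+FP+FN)=122/212=0.5755
Model B: P=65/96=0.6771, R=65/93=0.6989, F1=2PR/(P+R)=2TP/(2TP+FP+FN)=130/189=0.6878
0.5755 < 0.6878 → Model B

Model B


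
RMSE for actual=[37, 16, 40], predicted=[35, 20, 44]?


MSE = 36/3 = 12
RMSE = √(36/3) = 3.4641

3.4641


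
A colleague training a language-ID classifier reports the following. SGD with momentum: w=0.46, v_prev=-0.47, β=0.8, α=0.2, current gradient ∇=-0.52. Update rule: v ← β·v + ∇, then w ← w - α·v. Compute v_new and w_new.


v_new = 0.8·-0.47 - 0.52 = -0.376 - 0.52 = -0.896
w_new = 0.46 - 0.2·-0.896 = 0.46 + 0.1792 = 0.6392

v_new=-0.896, w_new=0.6392


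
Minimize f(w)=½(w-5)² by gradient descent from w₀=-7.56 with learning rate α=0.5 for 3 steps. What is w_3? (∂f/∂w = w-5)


step 1: grad = -7.56-5 = -12.56; w = -7.56 - 0.5·(-12.56) = -1.28
step 2: grad = -1.28-5 = -6.28; w = -1.28 - 0.5·(-6.28) = 1.86
step 3: grad = 1.86-5 = -3.14; w = 1.86 - 0.5·(-3.14) = 3.43

3.43


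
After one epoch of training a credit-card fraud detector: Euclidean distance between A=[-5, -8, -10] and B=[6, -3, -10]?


d = √((-5-6)² + (-8+ 3)² + (-10+ 10)²)
  = √(121 + 25 + 0)
  = √146 = 12.083

12.083


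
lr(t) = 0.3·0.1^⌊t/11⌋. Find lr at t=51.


n_drops = ⌊51/11⌋ = 4
lr = 0.3·0.1^4 = 0.3·0.0001 = 0.00003

0.00003


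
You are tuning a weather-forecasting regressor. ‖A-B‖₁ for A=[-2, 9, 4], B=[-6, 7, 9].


d = |-2+ 6| + |9-7| + |4-9|
  = 4 + 2 + 5
  = 11

11


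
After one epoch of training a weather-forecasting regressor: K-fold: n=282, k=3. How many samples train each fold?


Fold size = 282/3 = 94
Training per fold = 282 - 94 = 188

188


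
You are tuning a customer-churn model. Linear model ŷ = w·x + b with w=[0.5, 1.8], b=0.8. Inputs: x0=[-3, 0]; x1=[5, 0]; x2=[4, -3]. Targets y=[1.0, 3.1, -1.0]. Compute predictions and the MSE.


ŷ0 = (0.5)·(-3) + (1.8)·(0) + 0.8 = -0.7
ŷ1 = (0.5)·(5) + (1.8)·(0) + 0.8 = 3.3
ŷ2 = (0.5)·(4) + (1.8)·(-3) + 0.8 = -2.6
errors² = [2.89, 0.04, 2.56]
MSE = 5.4900/3 = 1.83

1.83


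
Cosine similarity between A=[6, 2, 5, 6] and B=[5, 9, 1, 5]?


A·B = 6·5 + 2·9 + 5·1 + 6·5 = 83
‖A‖ = √101 = 10.0499, ‖B‖ = √132 = 11.4891
cos = 83/(√101·√132) = 83/√13332 = 0.7188

0.7188


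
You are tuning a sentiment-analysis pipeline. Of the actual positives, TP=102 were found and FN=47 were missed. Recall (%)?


Recall = TP/(TP+FN)
= 102/(102+47)
= 102/149 = 68.46%

68.46%


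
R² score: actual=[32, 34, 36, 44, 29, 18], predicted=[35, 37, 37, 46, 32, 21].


ȳ = 32.1667
SS_res = Σ(y-ŷ)² = 41
SS_tot = Σ(y-ȳ)² = 368.83
R² = 1 - SS_res/SS_tot = 1 - 0.1112 = 0.8888

0.8888


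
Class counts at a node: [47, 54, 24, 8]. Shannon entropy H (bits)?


Probabilities: [47/133, 54/133, 24/133, 8/133] ≈ [0.3534, 0.406, 0.1805, 0.0602]
H = -((47/133)·log₂(47/133) + (54/133)·log₂(54/133) + (24/133)·log₂(24/133) + (8/133)·log₂(8/133))
  = 1.748 bits

1.748 bits


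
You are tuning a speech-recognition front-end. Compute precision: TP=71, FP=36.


Precision = TP/(TP+FP)
= 71/(71+36)
= 71/107 = 66.36%

66.36%


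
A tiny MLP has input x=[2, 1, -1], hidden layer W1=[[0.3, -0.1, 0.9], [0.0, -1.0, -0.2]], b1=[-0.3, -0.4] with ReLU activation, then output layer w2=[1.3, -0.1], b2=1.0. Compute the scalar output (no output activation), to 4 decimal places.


z1[0] = (0.3)·(2) + (-0.1)·(1) + (0.9)·(-1) - 0.3 = -0.7
z1[1] = (0.0)·(2) + (-1.0)·(1) + (-0.2)·(-1) - 0.4 = -1.2
h = ReLU(z1) = [0.0, 0.0]
output = (1.3)·(0.0) + (-0.1)·(0.0) + 1.0 = 1.0

1.0


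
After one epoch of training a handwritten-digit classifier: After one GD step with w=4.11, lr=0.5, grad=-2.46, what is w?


w_new = w - α·∇
= 4.11 - 0.5·-2.46
= 4.11 + 1.23
= 5.34

5.34


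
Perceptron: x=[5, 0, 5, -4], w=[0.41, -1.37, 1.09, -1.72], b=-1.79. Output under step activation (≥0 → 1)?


z = (5)·(0.41) + (0)·(-1.37) + (5)·(1.09) + (-4)·(-1.72) - 1.79
  = 12.59
step(z) = 1 (z≥0)

1


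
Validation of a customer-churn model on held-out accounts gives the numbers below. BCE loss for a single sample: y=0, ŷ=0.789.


BCE = -[y·ln(p) + (1-y)·ln(1-p)]
= -0 - 1·ln(1-0.789)
= -ln(0.211) = 1.5559

1.5559


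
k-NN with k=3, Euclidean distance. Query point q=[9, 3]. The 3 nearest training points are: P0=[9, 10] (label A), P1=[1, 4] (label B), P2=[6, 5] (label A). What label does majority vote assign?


d(q,P0) = 7.0  (label A)
d(q,P1) = 8.0623  (label B)
d(q,P2) = 3.6056  (label A)
Votes: A=2, B=1
Majority → A

A


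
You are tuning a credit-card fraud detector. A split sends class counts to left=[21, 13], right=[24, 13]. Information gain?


Parent = [45, 26], H_parent = 0.9477
H_left = 0.9597 (n=34), H_right = 0.9353 (n=37)
H_children = (34/71)·0.9597 + (37/71)·0.9353 = 0.947
IG = 0.9477 - 0.947 = 0.0007

0.0007


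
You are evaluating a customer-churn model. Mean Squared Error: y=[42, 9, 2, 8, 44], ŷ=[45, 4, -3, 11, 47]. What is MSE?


Squared errors: (42-45)²=9, (9-4)²=25, (2+ 3)²=25, (8-11)²=9, (44-47)²=9
Sum = 77
MSE = 77/5 = 77/5

77/5


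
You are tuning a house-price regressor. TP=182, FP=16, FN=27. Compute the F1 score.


Precision = 182/198 = 0.9192
Recall = 182/209 = 0.8708
F1 = 2·P·R/(P+R) = 2·TP/(2·TP+FP+FN) = 364/(364+16+27) = 364/407 = 0.8943

0.8943


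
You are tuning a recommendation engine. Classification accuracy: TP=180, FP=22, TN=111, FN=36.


Accuracy = (TP+TN)/(TP+TN+FP+FN)
= (180+111)/(349)
= 291/349 = 83.38%

83.38%


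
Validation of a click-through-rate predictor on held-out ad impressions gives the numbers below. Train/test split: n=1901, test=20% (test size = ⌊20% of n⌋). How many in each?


Test = ⌊1901·20/100⌋ = 380
Train = 1901 - 380 = 1521

Train: 1521, Test: 380


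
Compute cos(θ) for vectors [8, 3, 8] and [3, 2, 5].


A·B = 8·3 + 3·2 + 8·5 = 70
‖A‖ = √137 = 11.7047, ‖B‖ = √38 = 6.1644
cos = 70/(√137·√38) = 70/√5206 = 0.9702

0.9702


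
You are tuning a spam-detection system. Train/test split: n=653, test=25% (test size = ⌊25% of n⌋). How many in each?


Test = ⌊653·25/100⌋ = 163
Train = 653 - 163 = 490

Train: 490, Test: 163


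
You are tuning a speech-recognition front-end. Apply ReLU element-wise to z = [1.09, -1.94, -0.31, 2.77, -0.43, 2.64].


ReLU(1.09) = max(0, 1.09) = 1.09
ReLU(-1.94) = max(0, -1.94) = 0.0
ReLU(-0.31) = max(0, -0.31) = 0.0
ReLU(2.77) = max(0, 2.77) = 2.77
ReLU(-0.43) = max(0, -0.43) = 0.0
ReLU(2.64) = max(0, 2.64) = 2.64
result = [1.09, 0.0, 0.0, 2.77, 0.0, 2.64]

[1.09, 0.0, 0.0, 2.77, 0.0, 2.64]


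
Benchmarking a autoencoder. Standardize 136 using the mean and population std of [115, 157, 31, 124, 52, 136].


μ = 102.5, σ = 45.412
z = (136 - 102.5)/45.412 = 0.7377

0.7377


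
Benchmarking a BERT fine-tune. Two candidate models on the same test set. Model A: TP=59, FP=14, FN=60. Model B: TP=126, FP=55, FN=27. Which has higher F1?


Model A: P=59/73=0.8082, R=59/119=0.4958, F1=2PR/(P+R)=2TP/(2TP+FP+FN)=118/192=0.6146
Model B: P=126/181=0.6961, R=126/153=0.8235, F1=2PR/(P+R)=2TP/(2TP+FP+FN)=252/334=0.7545
0.6146 < 0.7545 → Model B

Model B


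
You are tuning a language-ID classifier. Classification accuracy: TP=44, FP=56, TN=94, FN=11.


Accuracy = (TP+TN)/(TP+TN+FP+FN)
= (44+94)/(205)
= 138/205 = 67.32%

67.32%


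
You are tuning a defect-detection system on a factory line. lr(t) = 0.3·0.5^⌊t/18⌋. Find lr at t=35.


n_drops = ⌊35/18⌋ = 1
lr = 0.3·0.5^1 = 0.3·0.5 = 0.15

0.15


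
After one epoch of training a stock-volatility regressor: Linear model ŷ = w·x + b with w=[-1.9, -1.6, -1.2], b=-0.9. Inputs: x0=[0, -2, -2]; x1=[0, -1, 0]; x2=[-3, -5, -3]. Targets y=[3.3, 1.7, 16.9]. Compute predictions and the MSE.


ŷ0 = (-1.9)·(0) + (-1.6)·(-2) + (-1.2)·(-2) - 0.9 = 4.7
ŷ1 = (-1.9)·(0) + (-1.6)·(-1) + (-1.2)·(0) - 0.9 = 0.7
ŷ2 = (-1.9)·(-3) + (-1.6)·(-5) + (-1.2)·(-3) - 0.9 = 16.4
errors² = [1.96, 1.0, 0.25]
MSE = 3.2100/3 = 1.07

1.07


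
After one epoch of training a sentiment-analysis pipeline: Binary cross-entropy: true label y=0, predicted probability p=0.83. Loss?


BCE = -[y·ln(p) + (1-y)·ln(1-p)]
= -0 - 1·ln(1-0.83)
= -ln(0.17) = 1.772

1.772


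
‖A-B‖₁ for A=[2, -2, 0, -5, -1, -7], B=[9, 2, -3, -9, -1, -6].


d = |2-9| + |-2-2| + |0+ 3| + |-5+ 9| + |-1+ 1| + |-7+ 6|
  = 7 + 4 + 3 + 4 + 0 + 1
  = 19

19


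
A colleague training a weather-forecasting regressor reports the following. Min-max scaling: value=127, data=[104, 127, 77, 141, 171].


min=77, max=171
(127-77)/(171-77) = 50/94 = 0.5319

0.5319


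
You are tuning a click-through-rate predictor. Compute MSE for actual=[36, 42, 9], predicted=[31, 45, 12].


Squared errors: (36-31)²=25, (42-45)²=9, (9-12)²=9
Sum = 43
MSE = 43/3 = 43/3

43/3


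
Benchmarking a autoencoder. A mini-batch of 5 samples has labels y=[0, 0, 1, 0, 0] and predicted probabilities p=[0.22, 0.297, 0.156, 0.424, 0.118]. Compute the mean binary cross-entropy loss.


L[0] = -ln(1-0.22) = -ln(0.78) = 0.2485
L[1] = -ln(1-0.297) = -ln(0.703) = 0.3524
L[2] = -ln(0.156) = 1.8579
L[3] = -ln(1-0.424) = -ln(0.576) = 0.5516
L[4] = -ln(1-0.118) = -ln(0.882) = 0.1256
mean = (0.2485 + 0.3524 + 1.8579 + 0.5516 + 0.1256)/5 = 0.6272

0.6272


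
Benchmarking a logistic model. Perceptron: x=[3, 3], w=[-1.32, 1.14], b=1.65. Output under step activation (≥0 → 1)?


z = (3)·(-1.32) + (3)·(1.14) + 1.65
  = 1.11
step(z) = 1 (z≥0)

1


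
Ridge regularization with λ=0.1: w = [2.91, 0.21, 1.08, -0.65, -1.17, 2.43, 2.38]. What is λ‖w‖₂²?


‖w‖₂² = (2.91)² + (0.21)² + (1.08)² + (-0.65)² + (-1.17)² + (2.43)² + (2.38)²
     = 8.4681 + 0.0441 + 1.1664 + 0.4225 + 1.3689 + 5.9049 + 5.6644
     = 23.0393
λ·‖w‖₂² = 0.1·23.0393 = 2.30393

2.30393


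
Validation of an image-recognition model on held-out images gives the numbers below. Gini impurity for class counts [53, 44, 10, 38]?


Probabilities: [53/145, 44/145, 10/145, 38/145] ≈ [0.3655, 0.3034, 0.069, 0.2621]
Σpᵢ² = (2809 + 1936 + 100 + 1444)/145² = 6289/21025
Gini = 1 - Σpᵢ² = 1 - 6289/21025 = 0.7009

0.7009


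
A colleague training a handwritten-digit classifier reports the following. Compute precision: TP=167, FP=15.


Precision = TP/(TP+FP)
= 167/(167+15)
= 167/182 = 91.76%

91.76%


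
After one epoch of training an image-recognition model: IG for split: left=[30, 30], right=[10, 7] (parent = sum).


Parent = [40, 37], H_parent = 0.9989
H_left = 1 (n=60), H_right = 0.9774 (n=17)
H_children = (60/77)·1 + (17/77)·0.9774 = 0.995
IG = 0.9989 - 0.995 = 0.0039

0.0039


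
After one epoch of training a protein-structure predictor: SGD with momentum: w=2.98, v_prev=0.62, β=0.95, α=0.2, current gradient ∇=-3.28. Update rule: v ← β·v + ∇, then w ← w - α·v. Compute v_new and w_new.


v_new = 0.95·0.62 - 3.28 = 0.589 - 3.28 = -2.691
w_new = 2.98 - 0.2·-2.691 = 2.98 + 0.5382 = 3.5182

v_new=-2.691, w_new=3.5182


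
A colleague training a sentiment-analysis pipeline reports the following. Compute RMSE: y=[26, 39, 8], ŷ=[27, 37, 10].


MSE = 9/3 = 3
RMSE = √(9/3) = 1.7321

1.7321


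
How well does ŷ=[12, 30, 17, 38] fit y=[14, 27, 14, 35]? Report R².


ȳ = 22.5
SS_res = Σ(y-ŷ)² = 31
SS_tot = Σ(y-ȳ)² = 321
R² = 1 - SS_res/SS_tot = 1 - 0.0966 = 0.9034

0.9034


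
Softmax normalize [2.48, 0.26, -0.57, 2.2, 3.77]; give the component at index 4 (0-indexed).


Exponentials: e^2.48=11.9413, e^0.26=1.2969, e^-0.57=0.5655, e^2.2=9.025, e^3.77=43.3801
Sum = 66.2088
Softmax = [0.1804, 0.0196, 0.0085, 0.1363, 0.6552]
p[4] = 43.3801/66.2088 = 0.6552

0.6552


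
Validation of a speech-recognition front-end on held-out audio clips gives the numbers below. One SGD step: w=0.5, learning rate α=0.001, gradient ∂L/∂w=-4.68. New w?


w_new = w - α·∇
= 0.5 - 0.001·-4.68
= 0.5 + 0.00468
= 0.50468

0.50468


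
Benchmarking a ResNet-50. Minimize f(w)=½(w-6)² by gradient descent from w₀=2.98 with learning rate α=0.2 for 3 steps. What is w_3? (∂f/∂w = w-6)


step 1: grad = 2.98-6 = -3.02; w = 2.98 - 0.2·(-3.02) = 3.584
step 2: grad = 3.584-6 = -2.416; w = 3.584 - 0.2·(-2.416) = 4.0672
step 3: grad = 4.0672-6 = -1.9328; w = 4.0672 - 0.2·(-1.9328) = 4.45376

4.45376


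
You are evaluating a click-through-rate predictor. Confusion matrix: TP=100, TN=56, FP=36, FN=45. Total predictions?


Total = TP + TN + FP + FN
= 100 + 56 + 36 + 45
= 237
(Predicted positive: 136, predicted negative: 101)

237


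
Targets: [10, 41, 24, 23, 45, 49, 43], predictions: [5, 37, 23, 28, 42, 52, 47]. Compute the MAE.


Absolute errors: |10-5|=5, |41-37|=4, |24-23|=1, |23-28|=5, |45-42|=3, |49-52|=3, |43-47|=4
Sum = 25
MAE = 25/7 = 25/7

25/7


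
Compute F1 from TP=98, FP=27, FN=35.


Precision = 98/125 = 0.784
Recall = 98/133 = 0.7368
F1 = 2·P·R/(P+R) = 2·TP/(2·TP+FP+FN) = 196/(196+27+35) = 196/258 = 0.7597

0.7597


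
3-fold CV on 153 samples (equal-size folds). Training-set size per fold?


Fold size = 153/3 = 51
Training per fold = 153 - 51 = 102

102


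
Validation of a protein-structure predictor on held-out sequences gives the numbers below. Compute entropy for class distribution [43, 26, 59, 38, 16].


Probabilities: [43/182, 26/182, 59/182, 38/182, 16/182] ≈ [0.2363, 0.1429, 0.3242, 0.2088, 0.0879]
H = -((43/182)·log₂(43/182) + (26/182)·log₂(26/182) + (59/182)·log₂(59/182) + (38/182)·log₂(38/182) + (16/182)·log₂(16/182))
  = 2.1999 bits

2.1999 bits


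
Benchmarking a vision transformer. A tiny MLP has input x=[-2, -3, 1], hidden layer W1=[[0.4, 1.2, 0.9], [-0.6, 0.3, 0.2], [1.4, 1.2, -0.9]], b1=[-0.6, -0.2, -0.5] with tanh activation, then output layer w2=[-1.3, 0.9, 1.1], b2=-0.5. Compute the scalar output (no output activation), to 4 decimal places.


z1[0] = (0.4)·(-2) + (1.2)·(-3) + (0.9)·(1) - 0.6 = -4.1
z1[1] = (-0.6)·(-2) + (0.3)·(-3) + (0.2)·(1) - 0.2 = 0.3
z1[2] = (1.4)·(-2) + (1.2)·(-3) + (-0.9)·(1) - 0.5 = -7.8
h = tanh(z1) = [-0.9995, 0.2913, -1.0]
output = (-1.3)·(-0.9995) + (0.9)·(0.2913) + (1.1)·(-1.0) - 0.5 = -0.0385

-0.0385


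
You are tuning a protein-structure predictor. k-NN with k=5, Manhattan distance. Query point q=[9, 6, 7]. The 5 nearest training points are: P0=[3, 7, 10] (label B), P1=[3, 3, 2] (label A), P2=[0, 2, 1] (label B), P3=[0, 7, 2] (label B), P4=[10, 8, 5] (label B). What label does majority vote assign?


d(q,P0) = 10  (label B)
d(q,P1) = 14  (label A)
d(q,P2) = 19  (label B)
d(q,P3) = 15  (label B)
d(q,P4) = 5  (label B)
Votes: A=1, B=4
Majority → B

B


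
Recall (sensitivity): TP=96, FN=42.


Recall = TP/(TP+FN)
= 96/(96+42)
= 96/138 = 69.57%

69.57%


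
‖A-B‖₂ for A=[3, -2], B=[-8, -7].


d = √((3+ 8)² + (-2+ 7)²)
  = √(121 + 25)
  = √146 = 12.083

12.083


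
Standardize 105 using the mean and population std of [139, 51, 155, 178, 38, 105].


μ = 111, σ = 51.9198
z = (105 - 111)/51.9198 = -0.1156

-0.1156


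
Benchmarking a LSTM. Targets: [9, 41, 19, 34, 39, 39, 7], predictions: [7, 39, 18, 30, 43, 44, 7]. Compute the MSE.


Squared errors: (9-7)²=4, (41-39)²=4, (19-18)²=1, (34-30)²=16, (39-43)²=16, (39-44)²=25, (7-7)²=0
Sum = 66
MSE = 66/7 = 66/7

66/7


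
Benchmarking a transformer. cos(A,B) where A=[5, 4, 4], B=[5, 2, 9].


A·B = 5·5 + 4·2 + 4·9 = 69
‖A‖ = √57 = 7.5498, ‖B‖ = √110 = 10.4881
cos = 69/(√57·√110) = 69/√6270 = 0.8714

0.8714


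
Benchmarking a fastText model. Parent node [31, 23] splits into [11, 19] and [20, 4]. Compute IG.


Parent = [31, 23], H_parent = 0.9841
H_left = 0.9481 (n=30), H_right = 0.65 (n=24)
H_children = (30/54)·0.9481 + (24/54)·0.65 = 0.8156
IG = 0.9841 - 0.8156 = 0.1685

0.1685


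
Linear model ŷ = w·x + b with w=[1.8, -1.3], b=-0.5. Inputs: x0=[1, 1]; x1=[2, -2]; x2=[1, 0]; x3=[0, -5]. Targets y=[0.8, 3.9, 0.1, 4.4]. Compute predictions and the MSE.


ŷ0 = (1.8)·(1) + (-1.3)·(1) - 0.5 = 0.0
ŷ1 = (1.8)·(2) + (-1.3)·(-2) - 0.5 = 5.7
ŷ2 = (1.8)·(1) + (-1.3)·(0) - 0.5 = 1.3
ŷ3 = (1.8)·(0) + (-1.3)·(-5) - 0.5 = 6.0
errors² = [0.64, 3.24, 1.44, 2.56]
MSE = 7.8800/4 = 1.97

1.97


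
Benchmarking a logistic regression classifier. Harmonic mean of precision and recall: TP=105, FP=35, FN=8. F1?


Precision = 105/140 = 0.75
Recall = 105/113 = 0.9292
F1 = 2·P·R/(P+R) = 2·TP/(2·TP+FP+FN) = 210/(210+35+8) = 210/253 = 0.83

0.83


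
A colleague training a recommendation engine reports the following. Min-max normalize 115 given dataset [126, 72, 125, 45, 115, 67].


min=45, max=126
(115-45)/(126-45) = 70/81 = 0.8642

0.8642


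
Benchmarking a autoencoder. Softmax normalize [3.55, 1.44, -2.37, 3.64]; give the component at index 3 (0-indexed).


Exponentials: e^3.55=34.8133, e^1.44=4.2207, e^-2.37=0.0935, e^3.64=38.0918
Sum = 77.2193
Softmax = [0.4508, 0.0547, 0.0012, 0.4933]
p[3] = 38.0918/77.2193 = 0.4933

0.4933


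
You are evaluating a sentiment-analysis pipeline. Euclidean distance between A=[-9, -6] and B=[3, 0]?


d = √((-9-3)² + (-6-0)²)
  = √(144 + 36)
  = √180 = 13.4164

13.4164


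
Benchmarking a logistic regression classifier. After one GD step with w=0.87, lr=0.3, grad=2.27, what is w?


w_new = w - α·∇
= 0.87 - 0.3·2.27
= 0.87 - 0.681
= 0.189

0.189


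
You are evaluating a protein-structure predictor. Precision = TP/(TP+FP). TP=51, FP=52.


Precision = TP/(TP+FP)
= 51/(51+52)
= 51/103 = 49.51%

49.51%


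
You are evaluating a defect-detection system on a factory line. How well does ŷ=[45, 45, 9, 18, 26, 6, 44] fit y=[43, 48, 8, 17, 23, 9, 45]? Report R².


ȳ = 27.5714
SS_res = Σ(y-ŷ)² = 34
SS_tot = Σ(y-ȳ)² = 1819.71
R² = 1 - SS_res/SS_tot = 1 - 0.0187 = 0.9813

0.9813


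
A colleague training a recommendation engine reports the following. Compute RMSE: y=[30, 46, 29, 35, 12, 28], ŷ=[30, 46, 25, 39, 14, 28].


MSE = 36/6 = 6
RMSE = √(36/6) = 2.4495

2.4495


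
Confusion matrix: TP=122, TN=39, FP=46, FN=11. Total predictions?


Total = TP + TN + FP + FN
= 122 + 39 + 46 + 11
= 218
(Predicted positive: 168, predicted negative: 50)

218


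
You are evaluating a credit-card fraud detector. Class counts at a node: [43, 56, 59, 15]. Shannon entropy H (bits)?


Probabilities: [43/173, 56/173, 59/173, 15/173] ≈ [0.2486, 0.3237, 0.341, 0.0867]
H = -((43/173)·log₂(43/173) + (56/173)·log₂(56/173) + (59/173)·log₂(59/173) + (15/173)·log₂(15/173))
  = 1.8611 bits

1.8611 bits


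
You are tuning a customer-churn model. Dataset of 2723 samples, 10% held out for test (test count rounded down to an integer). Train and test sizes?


Test = ⌊2723·10/100⌋ = 272
Train = 2723 - 272 = 2451

Train: 2451, Test: 272


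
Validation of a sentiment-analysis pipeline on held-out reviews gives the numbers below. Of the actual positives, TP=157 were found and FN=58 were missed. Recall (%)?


Recall = TP/(TP+FN)
= 157/(157+58)
= 157/215 = 73.02%

73.02%


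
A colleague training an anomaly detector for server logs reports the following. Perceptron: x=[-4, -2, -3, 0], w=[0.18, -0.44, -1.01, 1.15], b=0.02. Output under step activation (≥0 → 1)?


z = (-4)·(0.18) + (-2)·(-0.44) + (-3)·(-1.01) + (0)·(1.15) + 0.02
  = 3.21
step(z) = 1 (z≥0)

1


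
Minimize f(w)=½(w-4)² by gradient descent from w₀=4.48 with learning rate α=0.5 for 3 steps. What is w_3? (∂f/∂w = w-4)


step 1: grad = 4.48-4 = 0.48; w = 4.48 - 0.5·(0.48) = 4.24
step 2: grad = 4.24-4 = 0.24; w = 4.24 - 0.5·(0.24) = 4.12
step 3: grad = 4.12-4 = 0.12; w = 4.12 - 0.5·(0.12) = 4.06

4.06


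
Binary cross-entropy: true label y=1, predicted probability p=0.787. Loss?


BCE = -[y·ln(p) + (1-y)·ln(1-p)]
= -1·ln(0.787) - 0
= -ln(0.787) = 0.2395

0.2395


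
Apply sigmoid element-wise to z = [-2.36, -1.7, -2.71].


σ(-2.36) = 1/(1+e^2.36) = 0.0863
σ(-1.7) = 1/(1+e^1.7) = 0.1545
σ(-2.71) = 1/(1+e^2.71) = 0.0624
result = [0.0863, 0.1545, 0.0624]

[0.0863, 0.1545, 0.0624]


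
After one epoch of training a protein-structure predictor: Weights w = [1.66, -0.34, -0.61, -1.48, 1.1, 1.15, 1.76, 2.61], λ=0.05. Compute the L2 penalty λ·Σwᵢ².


‖w‖₂² = (1.66)² + (-0.34)² + (-0.61)² + (-1.48)² + (1.1)² + (1.15)² + (1.76)² + (2.61)²
     = 2.7556 + 0.1156 + 0.3721 + 2.1904 + 1.21 + 1.3225 + 3.0976 + 6.8121
     = 17.8759
λ·‖w‖₂² = 0.05·17.8759 = 0.893795

0.893795


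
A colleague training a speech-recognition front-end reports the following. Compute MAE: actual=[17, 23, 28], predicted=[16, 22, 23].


Absolute errors: |17-16|=1, |23-22|=1, |28-23|=5
Sum = 7
MAE = 7/3 = 7/3

7/3


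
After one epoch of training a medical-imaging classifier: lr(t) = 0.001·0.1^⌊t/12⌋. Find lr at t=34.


n_drops = ⌊34/12⌋ = 2
lr = 0.001·0.1^2 = 0.001·0.01 = 0.00001

0.00001


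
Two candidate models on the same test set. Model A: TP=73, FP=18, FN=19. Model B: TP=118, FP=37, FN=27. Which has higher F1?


Model A: P=73/91=0.8022, R=73/92=0.7935, F1=2PR/(P+R)=2TP/(2TP+FP+FN)=146/183=0.7978
Model B: P=118/155=0.7613, R=118/145=0.8138, F1=2PR/(P+R)=2TP/(2TP+FP+FN)=236/300=0.7867
0.7978 > 0.7867 → Model A

Model A


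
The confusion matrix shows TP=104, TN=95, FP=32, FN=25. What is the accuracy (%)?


Accuracy = (TP+TN)/(TP+TN+FP+FN)
= (104+95)/(256)
= 199/256 = 77.73%

77.73%


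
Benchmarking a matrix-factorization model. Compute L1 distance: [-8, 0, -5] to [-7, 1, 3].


d = |-8+ 7| + |0-1| + |-5-3|
  = 1 + 1 + 8
  = 10

10


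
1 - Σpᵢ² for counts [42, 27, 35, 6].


Probabilities: [42/110, 27/110, 35/110, 6/110] ≈ [0.3818, 0.2455, 0.3182, 0.0545]
Σpᵢ² = (1764 + 729 + 1225 + 36)/110² = 3754/12100
Gini = 1 - Σpᵢ² = 1 - 3754/12100 = 0.6898

0.6898


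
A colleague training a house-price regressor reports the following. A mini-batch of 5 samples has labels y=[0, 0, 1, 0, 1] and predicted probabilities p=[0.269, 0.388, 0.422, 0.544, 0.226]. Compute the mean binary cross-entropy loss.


L[0] = -ln(1-0.269) = -ln(0.731) = 0.3133
L[1] = -ln(1-0.388) = -ln(0.612) = 0.491
L[2] = -ln(0.422) = 0.8627
L[3] = -ln(1-0.544) = -ln(0.456) = 0.7853
L[4] = -ln(0.226) = 1.4872
mean = (0.3133 + 0.491 + 0.8627 + 0.7853 + 1.4872)/5 = 0.7879

0.7879


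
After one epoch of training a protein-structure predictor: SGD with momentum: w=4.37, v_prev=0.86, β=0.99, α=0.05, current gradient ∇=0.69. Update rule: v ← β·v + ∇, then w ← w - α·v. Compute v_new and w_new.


v_new = 0.99·0.86 + 0.69 = 0.8514 + 0.69 = 1.5414
w_new = 4.37 - 0.05·1.5414 = 4.37 - 0.07707 = 4.29293

v_new=1.5414, w_new=4.29293


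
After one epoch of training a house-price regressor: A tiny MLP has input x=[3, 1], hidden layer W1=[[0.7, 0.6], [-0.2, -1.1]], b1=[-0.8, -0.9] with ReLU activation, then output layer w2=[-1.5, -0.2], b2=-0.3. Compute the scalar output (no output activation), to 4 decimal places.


z1[0] = (0.7)·(3) + (0.6)·(1) - 0.8 = 1.9
z1[1] = (-0.2)·(3) + (-1.1)·(1) - 0.9 = -2.6
h = ReLU(z1) = [1.9, 0.0]
output = (-1.5)·(1.9) + (-0.2)·(0.0) - 0.3 = -3.15

-3.15


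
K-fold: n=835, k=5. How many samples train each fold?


Fold size = 835/5 = 167
Training per fold = 835 - 167 = 668

668


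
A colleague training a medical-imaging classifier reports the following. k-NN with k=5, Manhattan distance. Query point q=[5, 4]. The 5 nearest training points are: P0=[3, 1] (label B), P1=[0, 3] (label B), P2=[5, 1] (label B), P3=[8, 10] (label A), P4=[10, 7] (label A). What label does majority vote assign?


d(q,P0) = 5  (label B)
d(q,P1) = 6  (label B)
d(q,P2) = 3  (label B)
d(q,P3) = 9  (label A)
d(q,P4) = 8  (label A)
Votes: A=2, B=3
Majority → B

B


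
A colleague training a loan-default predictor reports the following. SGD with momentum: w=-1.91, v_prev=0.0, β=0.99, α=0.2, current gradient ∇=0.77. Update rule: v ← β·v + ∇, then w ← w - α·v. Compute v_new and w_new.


v_new = 0.99·0.0 + 0.77 = 0 + 0.77 = 0.77
w_new = -1.91 - 0.2·0.77 = -1.91 - 0.154 = -2.064

v_new=0.77, w_new=-2.064


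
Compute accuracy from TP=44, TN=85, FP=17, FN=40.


Accuracy = (TP+TN)/(TP+TN+FP+FN)
= (44+85)/(186)
= 129/186 = 69.35%

69.35%


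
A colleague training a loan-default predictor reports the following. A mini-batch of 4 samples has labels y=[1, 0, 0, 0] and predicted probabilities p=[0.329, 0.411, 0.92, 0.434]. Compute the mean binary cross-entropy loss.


L[0] = -ln(0.329) = 1.1117
L[1] = -ln(1-0.411) = -ln(0.589) = 0.5293
L[2] = -ln(1-0.92) = -ln(0.08) = 2.5257
L[3] = -ln(1-0.434) = -ln(0.566) = 0.5692
mean = (1.1117 + 0.5293 + 2.5257 + 0.5692)/4 = 1.184

1.184


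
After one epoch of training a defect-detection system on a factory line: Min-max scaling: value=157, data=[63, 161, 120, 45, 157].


min=45, max=161
(157-45)/(161-45) = 112/116 = 0.9655

0.9655


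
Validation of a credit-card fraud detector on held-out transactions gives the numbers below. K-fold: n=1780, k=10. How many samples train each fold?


Fold size = 1780/10 = 178
Training per fold = 1780 - 178 = 1602

1602


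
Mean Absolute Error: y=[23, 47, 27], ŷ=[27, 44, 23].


Absolute errors: |23-27|=4, |47-44|=3, |27-23|=4
Sum = 11
MAE = 11/3 = 11/3

11/3


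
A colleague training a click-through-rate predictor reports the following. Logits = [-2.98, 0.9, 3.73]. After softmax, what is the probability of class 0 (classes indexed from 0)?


Exponentials: e^-2.98=0.0508, e^0.9=2.4596, e^3.73=41.6791
Sum = 44.1895
Softmax = [0.0011, 0.0557, 0.9432]
p[0] = 0.0508/44.1895 = 0.0011

0.0011


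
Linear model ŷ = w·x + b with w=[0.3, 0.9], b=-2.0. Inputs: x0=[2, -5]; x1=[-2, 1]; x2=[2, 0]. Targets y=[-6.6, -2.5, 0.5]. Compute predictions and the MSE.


ŷ0 = (0.3)·(2) + (0.9)·(-5) - 2.0 = -5.9
ŷ1 = (0.3)·(-2) + (0.9)·(1) - 2.0 = -1.7
ŷ2 = (0.3)·(2) + (0.9)·(0) - 2.0 = -1.4
errors² = [0.49, 0.64, 3.61]
MSE = 4.7400/3 = 1.58

1.58


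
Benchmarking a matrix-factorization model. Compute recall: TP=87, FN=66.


Recall = TP/(TP+FN)
= 87/(87+66)
= 87/153 = 56.86%

56.86%


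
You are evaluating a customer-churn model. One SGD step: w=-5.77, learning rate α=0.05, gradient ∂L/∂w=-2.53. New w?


w_new = w - α·∇
= -5.77 - 0.05·-2.53
= -5.77 + 0.1265
= -5.6435

-5.6435


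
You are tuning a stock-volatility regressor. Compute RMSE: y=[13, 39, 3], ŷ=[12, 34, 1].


MSE = 30/3 = 10
RMSE = √(30/3) = 3.1623

3.1623


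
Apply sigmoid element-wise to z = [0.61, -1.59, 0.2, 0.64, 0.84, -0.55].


σ(0.61) = 1/(1+e^-0.61) = 0.6479
σ(-1.59) = 1/(1+e^1.59) = 0.1694
σ(0.2) = 1/(1+e^-0.2) = 0.5498
σ(0.64) = 1/(1+e^-0.64) = 0.6548
σ(0.84) = 1/(1+e^-0.84) = 0.6985
σ(-0.55) = 1/(1+e^0.55) = 0.3659
result = [0.6479, 0.1694, 0.5498, 0.6548, 0.6985, 0.3659]

[0.6479, 0.1694, 0.5498, 0.6548, 0.6985, 0.3659]


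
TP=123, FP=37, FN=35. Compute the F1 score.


Precision = 123/160 = 0.7688
Recall = 123/158 = 0.7785
F1 = 2·P·R/(P+R) = 2·TP/(2·TP+FP+FN) = 246/(246+37+35) = 246/318 = 0.7736

0.7736


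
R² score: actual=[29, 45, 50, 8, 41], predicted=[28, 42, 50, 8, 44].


ȳ = 34.6
SS_res = Σ(y-ŷ)² = 19
SS_tot = Σ(y-ȳ)² = 1125.2
R² = 1 - SS_res/SS_tot = 1 - 0.0169 = 0.9831

0.9831


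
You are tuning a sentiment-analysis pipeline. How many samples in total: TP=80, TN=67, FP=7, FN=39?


Total = TP + TN + FP + FN
= 80 + 67 + 7 + 39
= 193
(Predicted positive: 87, predicted negative: 106)

193


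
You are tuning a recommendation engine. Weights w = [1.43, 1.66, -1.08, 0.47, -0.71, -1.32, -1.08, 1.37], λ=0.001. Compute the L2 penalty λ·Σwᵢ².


‖w‖₂² = (1.43)² + (1.66)² + (-1.08)² + (0.47)² + (-0.71)² + (-1.32)² + (-1.08)² + (1.37)²
     = 2.0449 + 2.7556 + 1.1664 + 0.2209 + 0.5041 + 1.7424 + 1.1664 + 1.8769
     = 11.4776
λ·‖w‖₂² = 0.001·11.4776 = 0.011478

0.011478
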